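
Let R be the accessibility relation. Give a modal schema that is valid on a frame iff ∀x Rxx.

A defining formula is □p → p (the T axiom).
Suppose □p→p is valid. At any x set V(p)={w : Rxw}. Then □p holds at x, so p holds at x, i.e. Rxx.

□p → p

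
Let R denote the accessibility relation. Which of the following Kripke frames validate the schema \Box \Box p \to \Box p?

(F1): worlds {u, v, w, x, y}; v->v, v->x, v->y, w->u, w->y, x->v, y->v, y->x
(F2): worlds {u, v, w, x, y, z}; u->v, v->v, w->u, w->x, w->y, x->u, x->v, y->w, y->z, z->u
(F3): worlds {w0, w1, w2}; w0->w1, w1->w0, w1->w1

The schema corresponds to density: \forall x \forall y (Rxy \to \exists z (Rxz \wedge Rzy)).
(F1): fails — Rwu but no z with Rwz and Rzu.
(F2): fails — Rwx but no t with Rwt and Rtx.
(F3): ✓.
Valid on: (F3).

(F3)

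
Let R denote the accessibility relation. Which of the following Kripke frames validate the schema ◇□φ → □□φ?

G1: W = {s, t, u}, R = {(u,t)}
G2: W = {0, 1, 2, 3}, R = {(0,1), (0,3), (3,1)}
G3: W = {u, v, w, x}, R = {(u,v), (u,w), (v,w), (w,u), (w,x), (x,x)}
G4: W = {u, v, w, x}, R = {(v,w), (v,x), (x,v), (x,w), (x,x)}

Frame correspondent (Sahlqvist): ∀x ∀y ∀z ((xRy ∧ xR²z) → ∃w (yRw ∧ z = w)) — i.e. a generalized confluence (Geach) condition.
G1: condition met.
G2: fails — 0R1, 0R²1 but no w with 1Rw and 1=w.
G3: fails — uRv, uR²u but no t with vRt and u=t.
G4: fails — vRw, vR²v but no t with wRt and v=t.

G1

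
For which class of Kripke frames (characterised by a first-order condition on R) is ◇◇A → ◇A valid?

transitivity: ∀x ∀y ∀z (Rxy ∧ Ryz → Rxz)

This is frame-equivalent to □A → □□A (substitute ¬A for A and contrapose).
Suppose □A→□□A is valid. Take Rxy, Ryz and set V(A)={w : Rxw}. Then □A at x, so □□A at x, so □A at y, so A at z, i.e. Rxz.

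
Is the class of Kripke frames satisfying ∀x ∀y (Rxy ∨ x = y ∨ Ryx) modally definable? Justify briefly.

If a class were modally definable it would be closed under disjoint unions (Goldblatt–Thomason).
Take 3 disjoint single-world reflexive frames: each is trivially connected, but their disjoint union has 3 worlds with no edge between distinct components, so it is not connected.
So no modal formula (or set of formulas) defines exactly the connected frames.

No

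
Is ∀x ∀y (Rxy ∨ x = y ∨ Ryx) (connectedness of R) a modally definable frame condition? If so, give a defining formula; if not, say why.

No

If a class were modally definable it would be closed under disjoint unions (Goldblatt–Thomason).
Take 3 disjoint single-world reflexive frames: each is trivially connected, but their disjoint union has 3 worlds with no edge between distinct components, so it is not connected.
So the class is not modally definable.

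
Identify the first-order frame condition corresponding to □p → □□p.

Suppose □p→□□p is valid. Take Rxy, Ryz and set V(p)={w : Rxw}. Then □p at x, so □□p at x, so □p at y, so p at z, i.e. Rxz.
The converse is a direct semantic check.
Frame condition: ∀x ∀y ∀z (Rxy ∧ Ryz → Rxz).

transitivity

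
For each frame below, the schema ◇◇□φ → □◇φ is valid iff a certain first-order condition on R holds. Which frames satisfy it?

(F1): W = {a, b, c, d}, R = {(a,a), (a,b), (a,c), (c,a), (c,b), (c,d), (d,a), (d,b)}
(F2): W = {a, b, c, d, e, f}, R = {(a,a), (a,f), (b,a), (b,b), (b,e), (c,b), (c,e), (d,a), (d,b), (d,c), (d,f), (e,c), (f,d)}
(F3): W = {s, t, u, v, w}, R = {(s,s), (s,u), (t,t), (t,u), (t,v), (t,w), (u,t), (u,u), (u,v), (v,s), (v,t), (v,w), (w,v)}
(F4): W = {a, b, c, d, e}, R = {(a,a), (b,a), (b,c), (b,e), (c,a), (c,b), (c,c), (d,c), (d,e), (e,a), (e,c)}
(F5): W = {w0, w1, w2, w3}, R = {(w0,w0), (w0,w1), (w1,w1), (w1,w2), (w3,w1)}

This is the axiom for a generalized confluence (Geach) condition; its first-order frame correspondent is ∀x ∀y ∀z ((xR²y ∧ xRz) → ∃w (yRw ∧ zRw)).
(F1): fails — aR²a, aRb but no w with aRw and bRw.
(F2): fails — aR²a, aRf but no w with aRw and fRw.
(F3): fails — tR²s, tRw but no w* with sRw* and wRw*.
(F4): holds.
(F5): fails — w0R²w2, w0Rw0 but no w with w2Rw and w0Rw.

(F4)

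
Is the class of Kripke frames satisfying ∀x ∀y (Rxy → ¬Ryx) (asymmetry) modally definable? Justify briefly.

If a class were modally definable it would be closed under surjective bounded morphisms (Goldblatt–Thomason).
The 4-cycle (worlds w0,w1,w2,w3 with w0→w1→w2→w3→w0) is asymmetric. Mapping every world to a single reflexive point • is a surjective bounded morphism, and the reflexive point is not asymmetric (R•• but asymmetry requires ¬R••).
Hence asymmetry is not modally definable.

Not modally definable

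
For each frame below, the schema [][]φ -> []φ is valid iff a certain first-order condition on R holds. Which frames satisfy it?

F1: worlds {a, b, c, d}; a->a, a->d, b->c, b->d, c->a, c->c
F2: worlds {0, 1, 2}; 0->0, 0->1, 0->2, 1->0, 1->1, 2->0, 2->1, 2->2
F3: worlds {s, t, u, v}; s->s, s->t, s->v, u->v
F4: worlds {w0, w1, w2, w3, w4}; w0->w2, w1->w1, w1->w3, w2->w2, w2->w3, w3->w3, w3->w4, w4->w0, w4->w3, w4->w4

F2, F4

This is the axiom for density; its first-order frame correspondent is forall x forall y (Rxy -> exists z (Rxz & Rzy)).
F1: fails — Rbd but no z with Rbz and Rzd.
F2: satisfies the condition.
F3: fails — Ruv but no z with Ruz and Rzv.
F4: satisfies the condition.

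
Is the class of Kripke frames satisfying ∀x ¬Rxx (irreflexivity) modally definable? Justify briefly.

Any modally definable frame class is closed under surjective bounded morphisms.
The 2-cycle (worlds w0,w1 with w0→w1→w0) is irreflexive, and the map sending every world to a single reflexive point • is a surjective bounded morphism (forth: every edge maps to (•,•); back: every world has a successor). So any modal formula valid on the 2-cycle is also valid on the reflexive point, which is not irreflexive.
So no modal formula (or set of formulas) defines exactly the irreflexive frames.

Not modally definable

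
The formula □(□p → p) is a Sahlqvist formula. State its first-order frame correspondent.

This schema is the T□ axiom.
It corresponds to shift-reflexivity: ∀x ∀y (Rxy → Ryy).

shift-reflexivity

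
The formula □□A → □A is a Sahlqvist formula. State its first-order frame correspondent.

Suppose □□A→□A is valid. Take Rxy and set V(A)={w : xR²w}. Then □□A at x, so □A at x, so A at y, i.e. ∃z(Rxz∧Rzy).

density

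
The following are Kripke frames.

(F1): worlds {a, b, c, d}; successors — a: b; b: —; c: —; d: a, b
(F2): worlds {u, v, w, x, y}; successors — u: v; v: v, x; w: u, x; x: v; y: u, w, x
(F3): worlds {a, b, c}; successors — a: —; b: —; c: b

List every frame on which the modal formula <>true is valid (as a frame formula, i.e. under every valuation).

(F2)

This is the axiom for seriality; its first-order frame correspondent is forall x exists y Rxy.
(F1): fails — world b has no successor.
(F2): ✓.
(F3): fails — world a has no successor.
Valid on: (F2).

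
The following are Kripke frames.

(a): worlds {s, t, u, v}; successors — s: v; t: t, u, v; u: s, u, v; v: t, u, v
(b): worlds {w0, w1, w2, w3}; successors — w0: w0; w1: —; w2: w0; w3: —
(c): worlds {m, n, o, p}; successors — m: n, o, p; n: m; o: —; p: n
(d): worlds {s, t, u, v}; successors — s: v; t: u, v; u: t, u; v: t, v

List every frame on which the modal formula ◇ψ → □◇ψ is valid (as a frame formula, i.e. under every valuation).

The schema corresponds to the Euclidean property: ∀x ∀y ∀z (Rxy ∧ Rxz → Ryz).
(a): fails — Rtu and Rtt but not Rut.
(b): condition met.
(c): fails — Rmo and Rmo but not Roo.
(d): fails — Rtv and Rtu but not Rvu.

(b)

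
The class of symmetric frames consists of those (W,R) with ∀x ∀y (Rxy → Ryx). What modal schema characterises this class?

A defining formula is r → □◇r (the B axiom).
Suppose r→□◇r is valid. Take Rxy and set V(r)={x}. Then r at x, so □◇r at x, so ◇r at y, so some z with Ryz has r; z=x, i.e. Ryx.

r → □◇r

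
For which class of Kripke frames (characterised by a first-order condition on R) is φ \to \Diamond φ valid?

This is a form of the T axiom.
It corresponds to reflexivity: \forall x Rxx.

reflexivity: \forall x Rxx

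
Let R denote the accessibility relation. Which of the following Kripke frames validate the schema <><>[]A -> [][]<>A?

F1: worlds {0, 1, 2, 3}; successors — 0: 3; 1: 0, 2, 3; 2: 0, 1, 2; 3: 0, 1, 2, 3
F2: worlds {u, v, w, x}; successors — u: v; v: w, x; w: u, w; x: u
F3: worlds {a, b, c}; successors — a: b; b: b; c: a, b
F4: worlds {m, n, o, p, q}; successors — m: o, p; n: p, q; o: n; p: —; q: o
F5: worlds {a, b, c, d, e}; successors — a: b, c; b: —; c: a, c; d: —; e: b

Frame correspondent (Sahlqvist): forall x forall y forall z ((x R^2 y & x R^2 z) -> exists w (yRw & zRw)) — i.e. a generalized confluence (Geach) condition.
F1: fails — 0R²0, 0R²2 but no w with 0Rw and 2Rw.
F2: fails — vR²u, vR²w but no t with uRt and wRt.
F3: condition met.
F4: fails — oR²p, oR²p but no w with pRw and pRw.
F5: fails — cR²a, cR²b but no w with aRw and bRw.

F3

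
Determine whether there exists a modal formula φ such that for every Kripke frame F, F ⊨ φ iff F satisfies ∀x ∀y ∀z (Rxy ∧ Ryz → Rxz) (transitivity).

This is a Sahlqvist condition; the 4 axiom □r → □□r defines it.

Yes — defined by □r → □□r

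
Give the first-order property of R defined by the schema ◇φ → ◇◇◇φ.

This is a Sahlqvist (Geach-type) schema ◇^1□^0φ → □^0◇^3φ.
Minimal-valuation argument: fix x; take any y with xR^1y and any z with xR^0z. Set V(φ) to the set of worlds R-reachable from y in exactly 0 steps. Then □^0φ holds at y, so the antecedent holds at x; validity forces ◇^3φ at z, giving a w with zR^3w and yR^0w.
First-order correspondent: ∀x ∀y (xRy → ∃w (y = w ∧ xR³w)).

∀x ∀y (xRy → ∃w (y = w ∧ xR³w))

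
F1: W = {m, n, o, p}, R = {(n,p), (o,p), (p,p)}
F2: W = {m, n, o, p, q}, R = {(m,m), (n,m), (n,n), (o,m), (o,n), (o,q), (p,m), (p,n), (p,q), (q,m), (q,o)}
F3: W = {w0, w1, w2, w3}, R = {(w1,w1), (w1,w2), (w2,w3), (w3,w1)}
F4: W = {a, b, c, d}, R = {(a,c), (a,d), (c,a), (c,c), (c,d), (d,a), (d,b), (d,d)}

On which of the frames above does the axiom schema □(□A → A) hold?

F1

This is the axiom for shift-reflexivity; its first-order frame correspondent is ∀x ∀y (Rxy → Ryy).
F1: ✓.
F2: fails — Roq but not Rqq.
F3: fails — Rw1w2 but not Rw2w2.
F4: fails — Rdb but not Rbb.
Valid on: F1.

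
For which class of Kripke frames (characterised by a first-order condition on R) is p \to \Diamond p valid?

Equivalently (dual form): □p → p.
Suppose □p→p is valid. At any x set V(p)={w : Rxw}. Then □p holds at x, so p holds at x, i.e. Rxx.
The converse is a direct semantic check.
Frame condition: \forall x Rxx.

reflexivity: \forall x Rxx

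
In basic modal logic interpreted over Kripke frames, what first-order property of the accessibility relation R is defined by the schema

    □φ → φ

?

Suppose □φ→φ is valid. At any x set V(φ)={w : Rxw}. Then □φ holds at x, so φ holds at x, i.e. Rxx.
The converse is a direct semantic check.
So the correspondent is reflexivity.

reflexivity: ∀x Rxx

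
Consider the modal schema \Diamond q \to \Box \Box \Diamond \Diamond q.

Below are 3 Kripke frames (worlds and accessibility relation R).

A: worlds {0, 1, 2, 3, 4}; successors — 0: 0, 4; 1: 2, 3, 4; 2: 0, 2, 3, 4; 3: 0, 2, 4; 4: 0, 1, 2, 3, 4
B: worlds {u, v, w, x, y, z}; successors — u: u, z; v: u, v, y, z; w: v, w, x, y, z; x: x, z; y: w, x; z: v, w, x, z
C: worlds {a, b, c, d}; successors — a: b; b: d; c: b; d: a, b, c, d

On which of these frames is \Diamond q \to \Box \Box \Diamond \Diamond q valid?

The schema corresponds to a generalized confluence (Geach) condition: \forall x \forall y \forall z ((xRy \wedge x R^2 z) \to \exists w (y = w \wedge z R^2 w)).
A: satisfies the condition.
B: fails — uRu, uR²x but no t with u=t and xR²t.
C: fails — dRa, dR²a but no w with a=w and aR²w.

A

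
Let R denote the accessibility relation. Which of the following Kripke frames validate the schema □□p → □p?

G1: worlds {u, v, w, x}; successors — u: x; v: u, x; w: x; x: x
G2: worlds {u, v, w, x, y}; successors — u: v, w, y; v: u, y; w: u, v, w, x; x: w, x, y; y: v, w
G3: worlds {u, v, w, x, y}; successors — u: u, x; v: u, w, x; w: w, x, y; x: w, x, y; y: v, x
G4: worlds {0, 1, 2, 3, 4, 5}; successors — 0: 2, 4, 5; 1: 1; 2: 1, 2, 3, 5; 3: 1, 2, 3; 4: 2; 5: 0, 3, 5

none

This is the axiom for density; its first-order frame correspondent is ∀x ∀y (Rxy → ∃z (Rxz ∧ Rzy)).
G1: fails — Rvu but no z with Rvz and Rzu.
G2: fails — Rvu but no z with Rvz and Rzu.
G3: fails — Ryv but no z with Ryz and Rzv.
G4: fails — R04 but no z with R0z and Rz4.
Valid on no frame.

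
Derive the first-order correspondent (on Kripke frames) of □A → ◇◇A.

This is a Sahlqvist (Geach-type) schema ◇^0□^1A → □^0◇^2A.
Minimal-valuation argument: fix x; take any y with xR^0y and any z with xR^0z. Set V(A) to the set of worlds R-reachable from y in exactly 1 step. Then □^1A holds at y, so the antecedent holds at x; validity forces ◇^2A at z, giving a w with zR^2w and yR^1w.
First-order correspondent: ∀x ∃w (xRw ∧ xR²w).

∀x ∃w (xRw ∧ xR²w)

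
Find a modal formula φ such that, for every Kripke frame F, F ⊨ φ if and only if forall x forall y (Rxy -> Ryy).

The condition is shift-reflexivity. The T□ schema □(□s → s) defines it.
Suppose □(□s→s) is valid. Take Rxy and set V(s)={w : Ryw}. Then at y, □s holds; since □(□s→s) at x, □s→s at y, so s at y, i.e. Ryy.

□(□s → s)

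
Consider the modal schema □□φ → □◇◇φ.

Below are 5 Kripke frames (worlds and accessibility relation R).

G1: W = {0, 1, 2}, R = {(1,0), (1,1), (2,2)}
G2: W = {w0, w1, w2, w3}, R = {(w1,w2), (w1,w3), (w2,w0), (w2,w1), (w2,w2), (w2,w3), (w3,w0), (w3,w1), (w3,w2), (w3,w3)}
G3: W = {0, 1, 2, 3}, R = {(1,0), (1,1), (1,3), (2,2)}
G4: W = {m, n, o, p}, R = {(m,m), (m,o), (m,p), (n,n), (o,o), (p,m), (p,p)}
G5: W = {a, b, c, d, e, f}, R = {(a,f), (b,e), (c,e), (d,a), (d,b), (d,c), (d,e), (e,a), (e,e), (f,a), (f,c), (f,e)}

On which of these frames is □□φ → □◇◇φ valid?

G4, G5

The schema corresponds to a generalized confluence (Geach) condition: ∀x ∀z (xRz → ∃w (xR²w ∧ zR²w)).
G1: fails — 1R0 but no w with 1R²w and 0R²w.
G2: fails — w2Rw0 but no w with w2R²w and w0R²w.
G3: fails — 1R0 but no w with 1R²w and 0R²w.
G4: holds.
G5: holds.
Valid on: G4, G5.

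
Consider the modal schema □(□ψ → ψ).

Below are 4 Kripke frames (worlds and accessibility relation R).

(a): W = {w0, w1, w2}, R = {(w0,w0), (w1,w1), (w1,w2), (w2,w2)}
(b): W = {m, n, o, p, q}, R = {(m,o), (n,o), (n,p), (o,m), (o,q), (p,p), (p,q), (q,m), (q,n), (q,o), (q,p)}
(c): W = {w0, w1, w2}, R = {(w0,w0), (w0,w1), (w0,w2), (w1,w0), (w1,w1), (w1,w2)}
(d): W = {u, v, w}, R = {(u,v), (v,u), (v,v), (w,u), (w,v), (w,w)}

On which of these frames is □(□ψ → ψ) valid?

(a)

Frame correspondent (Sahlqvist): ∀x ∀y (Rxy → Ryy) — i.e. shift-reflexivity.
(a): ✓.
(b): fails — Rom but not Rmm.
(c): fails — Rw1w2 but not Rw2w2.
(d): fails — Rwu but not Ruu.
Valid on: (a).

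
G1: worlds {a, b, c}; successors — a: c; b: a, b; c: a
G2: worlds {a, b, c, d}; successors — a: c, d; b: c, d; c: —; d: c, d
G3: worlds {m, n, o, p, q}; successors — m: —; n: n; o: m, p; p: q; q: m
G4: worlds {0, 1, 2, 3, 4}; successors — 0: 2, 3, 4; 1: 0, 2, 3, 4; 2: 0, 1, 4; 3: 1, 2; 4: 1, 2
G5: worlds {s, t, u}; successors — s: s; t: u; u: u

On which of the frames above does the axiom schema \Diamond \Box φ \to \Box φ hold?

Frame correspondent (Sahlqvist): \forall x \forall y \forall z (Rxy \wedge Rxz \to Ryz) — i.e. the Euclidean property.
G1: fails — Rac and Rac but not Rcc.
G2: fails — Rac and Rac but not Rcc.
G3: fails — Rom and Rom but not Rmm.
G4: fails — R02 and R02 but not R22.
G5: satisfies the condition.
Valid on: G5.

G5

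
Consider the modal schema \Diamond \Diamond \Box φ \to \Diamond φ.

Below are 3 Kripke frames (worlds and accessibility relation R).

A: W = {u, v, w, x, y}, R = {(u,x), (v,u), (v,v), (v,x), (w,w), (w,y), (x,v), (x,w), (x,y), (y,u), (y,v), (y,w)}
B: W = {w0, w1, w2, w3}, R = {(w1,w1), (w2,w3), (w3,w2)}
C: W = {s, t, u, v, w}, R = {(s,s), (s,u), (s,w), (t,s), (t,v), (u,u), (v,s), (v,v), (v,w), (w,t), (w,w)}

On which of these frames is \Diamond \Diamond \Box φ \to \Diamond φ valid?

This is the axiom for a generalized confluence (Geach) condition; its first-order frame correspondent is \forall x \forall y (x R^2 y \to \exists w (yRw \wedge xRw)).
A: fails — uR²w but no t with wRt and uRt.
B: holds.
C: fails — tR²u but no w* with uRw* and tRw*.

B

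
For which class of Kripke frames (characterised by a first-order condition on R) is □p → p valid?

Suppose □p→p is valid. At any x set V(p)={w : Rxw}. Then □p holds at x, so p holds at x, i.e. Rxx.
Conversely, any frame satisfying ∀x Rxx validates the schema.
So the correspondent is reflexivity.

reflexivity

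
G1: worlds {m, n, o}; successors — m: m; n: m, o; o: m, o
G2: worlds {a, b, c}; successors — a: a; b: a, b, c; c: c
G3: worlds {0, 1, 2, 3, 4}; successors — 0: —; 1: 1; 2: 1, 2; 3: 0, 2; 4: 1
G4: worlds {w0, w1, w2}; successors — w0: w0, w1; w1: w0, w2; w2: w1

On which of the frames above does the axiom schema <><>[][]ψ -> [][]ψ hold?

none

The schema corresponds to a generalized confluence (Geach) condition: forall x forall y forall z ((x R^2 y & x R^2 z) -> exists w (y R^2 w & z = w)).
G1: fails — nR²m, nR²o but no w with mR²w and o=w.
G2: fails — bR²a, bR²b but no w with aR²w and b=w.
G3: fails — 2R²1, 2R²2 but no w with 1R²w and 2=w.
G4: fails — w0R²w1, w0R²w2 but no w with w1R²w and w2=w.
Valid on no frame.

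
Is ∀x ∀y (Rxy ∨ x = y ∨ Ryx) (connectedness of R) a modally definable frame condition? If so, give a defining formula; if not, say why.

No — not modally definable

Modal frame validity is preserved under disjoint unions.
Take 3 disjoint single-world reflexive frames: each is trivially connected, but their disjoint union has 3 worlds with no edge between distinct components, so it is not connected.
So no modal formula (or set of formulas) defines exactly the connected frames.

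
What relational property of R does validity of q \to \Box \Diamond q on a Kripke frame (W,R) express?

Suppose q→□◇q is valid. Take Rxy and set V(q)={x}. Then q at x, so □◇q at x, so ◇q at y, so some z with Ryz has q; z=x, i.e. Ryx.
The converse is a direct semantic check.
So the correspondent is symmetry.

symmetry: \forall x \forall y (Rxy \to Ryx)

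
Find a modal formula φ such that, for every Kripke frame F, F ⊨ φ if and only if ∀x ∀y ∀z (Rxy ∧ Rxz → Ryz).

◇q → □◇q

This is the Euclidean property; the standard corresponding axiom is 5: ◇q → □◇q.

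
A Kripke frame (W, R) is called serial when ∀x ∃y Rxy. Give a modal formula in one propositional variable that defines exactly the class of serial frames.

□r → ◇r

The condition is seriality. The D schema □r → ◇r defines it.
Suppose □r→◇r is valid. At any x set V(r)=W. Then □r at x, so ◇r at x, so x has a successor.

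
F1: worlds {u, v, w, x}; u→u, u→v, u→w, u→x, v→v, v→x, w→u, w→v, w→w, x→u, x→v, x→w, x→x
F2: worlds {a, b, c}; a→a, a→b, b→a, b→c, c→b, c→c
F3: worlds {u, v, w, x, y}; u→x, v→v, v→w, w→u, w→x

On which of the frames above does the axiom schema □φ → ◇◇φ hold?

Frame correspondent (Sahlqvist): ∀x ∃w (xRw ∧ xR²w) — i.e. a generalized confluence (Geach) condition.
F1: ✓.
F2: ✓.
F3: fails — at u but no t with uRt and uR²t.

F1, F2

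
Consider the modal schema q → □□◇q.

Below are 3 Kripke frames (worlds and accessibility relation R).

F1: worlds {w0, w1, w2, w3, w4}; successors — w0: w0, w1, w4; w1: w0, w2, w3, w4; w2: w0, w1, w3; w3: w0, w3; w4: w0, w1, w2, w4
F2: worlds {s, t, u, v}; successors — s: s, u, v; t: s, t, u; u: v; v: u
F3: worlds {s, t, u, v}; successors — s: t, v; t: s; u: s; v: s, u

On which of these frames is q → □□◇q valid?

This is the axiom for a generalized confluence (Geach) condition; its first-order frame correspondent is ∀x ∀z (xR²z → ∃w (x = w ∧ zRw)).
F1: fails — w1R²w1 but no w with w1=w and w1Rw.
F2: fails — sR²u but no w with s=w and uRw.
F3: fails — sR²s but no w with s=w and sRw.
Valid on no frame.

none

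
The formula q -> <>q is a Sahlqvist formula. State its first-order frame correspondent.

Equivalently (dual form): □q → q.
Suppose □q→q is valid. At any x set V(q)={w : Rxw}. Then □q holds at x, so q holds at x, i.e. Rxx.
Conversely, any frame satisfying forall x Rxx validates the schema.
So the correspondent is reflexivity.

reflexivity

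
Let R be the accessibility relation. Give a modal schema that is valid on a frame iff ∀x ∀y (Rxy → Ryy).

□(□q → q)

A defining formula is □(□q → q) (the T□ axiom).
Suppose □(□q→q) is valid. Take Rxy and set V(q)={w : Ryw}. Then at y, □q holds; since □(□q→q) at x, □q→q at y, so q at y, i.e. Ryy.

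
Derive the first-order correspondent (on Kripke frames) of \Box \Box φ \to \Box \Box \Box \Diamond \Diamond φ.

\forall x \forall z (x R^3 z \to \exists w (x R^2 w \wedge z R^2 w))

This is a Sahlqvist (Geach-type) schema ◇^0□^2φ → □^3◇^2φ.
Minimal-valuation argument: fix x; take any y with xR^0y and any z with xR^3z. Set V(φ) to the set of worlds R-reachable from y in exactly 2 steps. Then □^2φ holds at y, so the antecedent holds at x; validity forces ◇^2φ at z, giving a w with zR^2w and yR^2w.
First-order correspondent: \forall x \forall z (x R^3 z \to \exists w (x R^2 w \wedge z R^2 w)).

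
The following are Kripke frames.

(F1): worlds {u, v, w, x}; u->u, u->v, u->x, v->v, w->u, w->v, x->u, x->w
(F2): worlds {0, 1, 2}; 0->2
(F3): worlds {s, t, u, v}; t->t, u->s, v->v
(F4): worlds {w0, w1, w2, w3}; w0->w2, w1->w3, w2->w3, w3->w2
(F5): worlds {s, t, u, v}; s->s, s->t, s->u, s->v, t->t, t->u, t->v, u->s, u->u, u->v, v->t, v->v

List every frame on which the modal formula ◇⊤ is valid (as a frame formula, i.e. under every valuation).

(F1), (F4), (F5)

The schema corresponds to seriality: ∀x ∃y Rxy.
(F1): ✓.
(F2): fails — world 1 has no successor.
(F3): fails — world s has no successor.
(F4): ✓.
(F5): ✓.
Valid on: (F1), (F4), (F5).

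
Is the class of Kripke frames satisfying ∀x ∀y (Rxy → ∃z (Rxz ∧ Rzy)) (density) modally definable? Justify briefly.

Yes: it is density, defined by the C4 schema □□p → □p.

Definable; □□p → □p defines it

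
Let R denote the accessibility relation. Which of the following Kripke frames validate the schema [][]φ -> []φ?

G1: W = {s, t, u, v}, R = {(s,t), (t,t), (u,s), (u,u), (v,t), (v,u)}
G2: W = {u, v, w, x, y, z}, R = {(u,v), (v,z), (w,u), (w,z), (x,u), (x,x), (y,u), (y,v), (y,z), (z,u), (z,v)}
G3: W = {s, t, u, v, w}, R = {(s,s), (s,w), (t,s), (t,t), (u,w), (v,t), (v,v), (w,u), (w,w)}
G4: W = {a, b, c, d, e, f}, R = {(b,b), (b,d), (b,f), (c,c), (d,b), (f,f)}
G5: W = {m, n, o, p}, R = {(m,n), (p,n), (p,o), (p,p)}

This is the axiom for density; its first-order frame correspondent is forall x forall y (Rxy -> exists z (Rxz & Rzy)).
G1: holds.
G2: fails — Ruv but no t with Rut and Rtv.
G3: holds.
G4: holds.
G5: fails — Rmn but no z with Rmz and Rzn.
Valid on: G1, G3, G4.

G1, G3, G4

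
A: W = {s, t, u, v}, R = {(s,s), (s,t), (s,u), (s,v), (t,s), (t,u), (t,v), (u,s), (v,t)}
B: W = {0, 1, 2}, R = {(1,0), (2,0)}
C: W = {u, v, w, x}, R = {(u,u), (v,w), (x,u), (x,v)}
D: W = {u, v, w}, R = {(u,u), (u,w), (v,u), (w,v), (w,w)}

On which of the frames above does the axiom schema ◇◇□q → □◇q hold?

B

The schema corresponds to a generalized confluence (Geach) condition: ∀x ∀y ∀z ((xR²y ∧ xRz) → ∃w (yRw ∧ zRw)).
A: fails — sR²t, sRv but no w with tRw and vRw.
B: holds.
C: fails — xR²u, xRv but no t with uRt and vRt.
D: fails — uR²v, uRw but no t with vRt and wRt.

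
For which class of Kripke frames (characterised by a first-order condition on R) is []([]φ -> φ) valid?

This is the T□ axiom.
It corresponds to shift-reflexivity: forall x forall y (Rxy -> Ryy).

Shift-reflexivity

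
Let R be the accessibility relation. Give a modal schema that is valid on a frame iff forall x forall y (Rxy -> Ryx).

s → □◇s

The condition is symmetry. The B schema s → □◇s defines it.
Suppose s→□◇s is valid. Take Rxy and set V(s)={x}. Then s at x, so □◇s at x, so ◇s at y, so some z with Ryz has s; z=x, i.e. Ryx.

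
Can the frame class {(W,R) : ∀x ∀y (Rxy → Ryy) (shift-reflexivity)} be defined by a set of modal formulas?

The condition is shift-reflexivity. A defining modal formula is □(□q → q).
Suppose □(□q→q) is valid. Take Rxy and set V(q)={w : Ryw}. Then at y, □q holds; since □(□q→q) at x, □q→q at y, so q at y, i.e. Ryy.

Yes, by □(□q → q)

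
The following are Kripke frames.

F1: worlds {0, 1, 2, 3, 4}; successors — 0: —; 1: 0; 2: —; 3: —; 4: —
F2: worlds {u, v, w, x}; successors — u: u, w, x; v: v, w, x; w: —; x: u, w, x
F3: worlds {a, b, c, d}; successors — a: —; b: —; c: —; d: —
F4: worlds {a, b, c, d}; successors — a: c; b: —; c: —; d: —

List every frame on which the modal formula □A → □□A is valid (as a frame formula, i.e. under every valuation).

F1, F3, F4

Frame correspondent (Sahlqvist): ∀x ∀y ∀z (Rxy ∧ Ryz → Rxz) — i.e. transitivity.
F1: condition met.
F2: fails — Rvx and Rxu but not Rvu.
F3: condition met.
F4: condition met.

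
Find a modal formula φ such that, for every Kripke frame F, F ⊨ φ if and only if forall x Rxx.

□ψ → ψ

The condition is reflexivity. The T schema □ψ → ψ defines it.
Suppose □ψ→ψ is valid. At any x set V(ψ)={w : Rxw}. Then □ψ holds at x, so ψ holds at x, i.e. Rxx.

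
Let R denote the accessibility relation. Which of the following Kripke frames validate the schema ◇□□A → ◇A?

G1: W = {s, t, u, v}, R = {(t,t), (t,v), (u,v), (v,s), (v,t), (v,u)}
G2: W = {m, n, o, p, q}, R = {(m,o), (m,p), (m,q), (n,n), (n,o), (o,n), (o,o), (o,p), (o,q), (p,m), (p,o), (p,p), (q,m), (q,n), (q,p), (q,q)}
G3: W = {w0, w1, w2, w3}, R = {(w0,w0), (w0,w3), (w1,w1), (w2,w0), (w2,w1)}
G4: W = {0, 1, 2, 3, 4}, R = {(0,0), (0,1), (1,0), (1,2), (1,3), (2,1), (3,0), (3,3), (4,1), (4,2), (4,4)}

This is the axiom for a generalized confluence (Geach) condition; its first-order frame correspondent is ∀x ∀y (xRy → ∃w (yR²w ∧ xRw)).
G1: fails — vRs but no w with sR²w and vRw.
G2: holds.
G3: fails — w0Rw3 but no w with w3R²w and w0Rw.
G4: holds.
Valid on: G2, G4.

G2, G4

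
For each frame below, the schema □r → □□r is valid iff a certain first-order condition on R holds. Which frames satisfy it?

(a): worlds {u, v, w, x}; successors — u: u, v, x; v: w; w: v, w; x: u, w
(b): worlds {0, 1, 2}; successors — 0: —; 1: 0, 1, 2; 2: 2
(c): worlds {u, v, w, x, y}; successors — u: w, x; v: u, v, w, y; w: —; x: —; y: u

(b)

This is the axiom for transitivity; its first-order frame correspondent is ∀x ∀y ∀z (Rxy ∧ Ryz → Rxz).
(a): fails — Ruv and Rvw but not Ruw.
(b): satisfies the condition.
(c): fails — Rvu and Rux but not Rvx.
Valid on: (b).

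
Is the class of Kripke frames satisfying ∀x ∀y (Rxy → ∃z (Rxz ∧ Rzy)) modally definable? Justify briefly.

This is a Sahlqvist condition; the C4 axiom □□q → □q defines it.
Suppose □□q→□q is valid. Take Rxy and set V(q)={w : xR²w}. Then □□q at x, so □q at x, so q at y, i.e. ∃z(Rxz∧Rzy).

Definable; □□q → □q defines it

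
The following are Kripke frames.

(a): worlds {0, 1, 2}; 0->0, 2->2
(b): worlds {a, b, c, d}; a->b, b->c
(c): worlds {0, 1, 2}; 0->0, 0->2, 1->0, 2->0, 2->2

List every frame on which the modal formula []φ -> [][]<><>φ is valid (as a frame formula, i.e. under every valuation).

(a), (c)

This is the axiom for a generalized confluence (Geach) condition; its first-order frame correspondent is forall x forall z (x R^2 z -> exists w (xRw & z R^2 w)).
(a): satisfies the condition.
(b): fails — aR²c but no w with aRw and cR²w.
(c): satisfies the condition.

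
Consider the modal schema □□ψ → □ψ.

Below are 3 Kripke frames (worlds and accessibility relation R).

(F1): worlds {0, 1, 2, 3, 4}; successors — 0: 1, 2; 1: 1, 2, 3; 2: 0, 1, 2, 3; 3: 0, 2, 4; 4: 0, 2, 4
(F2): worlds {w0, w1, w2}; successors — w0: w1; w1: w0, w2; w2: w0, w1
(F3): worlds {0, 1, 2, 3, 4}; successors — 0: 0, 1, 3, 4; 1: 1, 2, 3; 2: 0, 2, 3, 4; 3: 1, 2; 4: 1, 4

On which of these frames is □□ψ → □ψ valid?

This is the axiom for density; its first-order frame correspondent is ∀x ∀y (Rxy → ∃z (Rxz ∧ Rzy)).
(F1): satisfies the condition.
(F2): fails — Rw1w2 but no z with Rw1z and Rzw2.
(F3): satisfies the condition.

(F1), (F3)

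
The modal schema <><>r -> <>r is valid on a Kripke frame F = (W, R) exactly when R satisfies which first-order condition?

Replacing r by ¬r and contraposing gives the equivalent schema □r → □□r.
Suppose □r→□□r is valid. Take Rxy, Ryz and set V(r)={w : Rxw}. Then □r at x, so □□r at x, so □r at y, so r at z, i.e. Rxz.

transitivity: forall x forall y forall z (Rxy & Ryz -> Rxz)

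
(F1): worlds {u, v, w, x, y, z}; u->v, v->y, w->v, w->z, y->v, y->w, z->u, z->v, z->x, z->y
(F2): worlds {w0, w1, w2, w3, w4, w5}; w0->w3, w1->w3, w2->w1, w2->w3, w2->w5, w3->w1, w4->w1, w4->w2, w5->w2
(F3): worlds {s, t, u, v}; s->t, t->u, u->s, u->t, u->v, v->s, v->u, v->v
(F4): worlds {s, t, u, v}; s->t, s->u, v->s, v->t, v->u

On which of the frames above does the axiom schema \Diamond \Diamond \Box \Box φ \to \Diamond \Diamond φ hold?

This is the axiom for a generalized confluence (Geach) condition; its first-order frame correspondent is \forall x \forall y (x R^2 y \to \exists w (y R^2 w \wedge x R^2 w)).
(F1): fails — wR²x but no t with xR²t and wR²t.
(F2): ✓.
(F3): fails — tR²s but no w with sR²w and tR²w.
(F4): fails — vR²t but no w with tR²w and vR²w.
Valid on: (F2).

(F2)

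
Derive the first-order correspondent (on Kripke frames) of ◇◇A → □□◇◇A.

∀x ∀y ∀z ((xR²y ∧ xR²z) → ∃w (y = w ∧ zR²w))

This is a Sahlqvist (Geach-type) schema ◇^2□^0A → □^2◇^2A.
First-order correspondent: ∀x ∀y ∀z ((xR²y ∧ xR²z) → ∃w (y = w ∧ zR²w)).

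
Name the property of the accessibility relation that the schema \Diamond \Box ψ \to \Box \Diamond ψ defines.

This is the .2 axiom.
It corresponds to convergence: \forall x \forall y \forall z (Rxy \wedge Rxz \to \exists w (Ryw \wedge Rzw)).

convergence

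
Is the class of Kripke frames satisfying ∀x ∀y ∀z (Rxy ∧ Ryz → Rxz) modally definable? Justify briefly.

Yes, by □q → □□q

Yes: it is transitivity, defined by the 4 schema □q → □□q.
Suppose □q→□□q is valid. Take Rxy, Ryz and set V(q)={w : Rxw}. Then □q at x, so □□q at x, so □q at y, so q at z, i.e. Rxz.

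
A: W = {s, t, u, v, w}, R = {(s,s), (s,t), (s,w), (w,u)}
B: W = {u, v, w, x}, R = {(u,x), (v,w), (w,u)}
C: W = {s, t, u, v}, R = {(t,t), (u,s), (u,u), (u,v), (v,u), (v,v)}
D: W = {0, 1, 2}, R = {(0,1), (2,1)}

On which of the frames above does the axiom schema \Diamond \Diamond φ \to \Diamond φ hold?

This is the axiom for transitivity; its first-order frame correspondent is \forall x \forall y \forall z (Rxy \wedge Ryz \to Rxz).
A: fails — Rsw and Rwu but not Rsu.
B: fails — Rvw and Rwu but not Rvu.
C: fails — Rvu and Rus but not Rvs.
D: satisfies the condition.

D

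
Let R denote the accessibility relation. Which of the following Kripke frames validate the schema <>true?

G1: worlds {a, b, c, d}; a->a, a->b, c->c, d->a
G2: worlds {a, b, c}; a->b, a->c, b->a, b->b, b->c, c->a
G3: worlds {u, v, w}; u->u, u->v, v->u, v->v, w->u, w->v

Frame correspondent (Sahlqvist): forall x exists y Rxy — i.e. seriality.
G1: fails — world b has no successor.
G2: ✓.
G3: ✓.

G2, G3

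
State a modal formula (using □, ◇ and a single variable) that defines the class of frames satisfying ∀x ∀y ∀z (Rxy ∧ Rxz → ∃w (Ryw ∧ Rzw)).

◇□r → □◇r

The condition is convergence. The .2 schema ◇□r → □◇r defines it.
Suppose ◇□r→□◇r is valid. Take Rxy, Rxz and set V(r)={w : Ryw}. Then □r at y so ◇□r at x, so □◇r at x, so ◇r at z, giving w with Rzw and Ryw.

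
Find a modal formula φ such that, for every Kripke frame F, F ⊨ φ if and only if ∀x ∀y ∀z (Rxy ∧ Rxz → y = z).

A defining formula is ◇q → □q (the CD axiom).
Suppose ◇q→□q is valid. Take Rxy, Rxz and set V(q)={y}. Then ◇q at x, so □q at x, so q at z, i.e. z=y.

◇q → □q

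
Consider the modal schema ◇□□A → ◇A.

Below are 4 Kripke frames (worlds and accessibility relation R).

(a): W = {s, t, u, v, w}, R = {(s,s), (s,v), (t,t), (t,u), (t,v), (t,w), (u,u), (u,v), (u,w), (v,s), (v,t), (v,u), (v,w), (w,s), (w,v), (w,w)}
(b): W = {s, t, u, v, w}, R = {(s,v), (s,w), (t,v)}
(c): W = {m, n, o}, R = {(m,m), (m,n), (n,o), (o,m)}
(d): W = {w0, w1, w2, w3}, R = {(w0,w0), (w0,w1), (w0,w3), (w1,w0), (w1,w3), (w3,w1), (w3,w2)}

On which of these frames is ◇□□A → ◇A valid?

Frame correspondent (Sahlqvist): ∀x ∀y (xRy → ∃w (yR²w ∧ xRw)) — i.e. a generalized confluence (Geach) condition.
(a): holds.
(b): fails — sRv but no w* with vR²w* and sRw*.
(c): fails — nRo but no w with oR²w and nRw.
(d): fails — w3Rw2 but no w with w2R²w and w3Rw.

(a)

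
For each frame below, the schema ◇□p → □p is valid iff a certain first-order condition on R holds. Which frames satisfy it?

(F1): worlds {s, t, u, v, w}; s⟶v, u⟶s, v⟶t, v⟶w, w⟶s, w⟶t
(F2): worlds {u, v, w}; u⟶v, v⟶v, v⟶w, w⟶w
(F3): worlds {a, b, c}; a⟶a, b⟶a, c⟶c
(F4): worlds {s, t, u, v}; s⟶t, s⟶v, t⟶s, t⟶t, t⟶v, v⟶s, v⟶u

(F3)

This is the axiom for the Euclidean property; its first-order frame correspondent is ∀x ∀y ∀z (Rxy ∧ Rxz → Ryz).
(F1): fails — Rsv and Rsv but not Rvv.
(F2): fails — Rvw and Rvv but not Rwv.
(F3): holds.
(F4): fails — Rsv and Rsv but not Rvv.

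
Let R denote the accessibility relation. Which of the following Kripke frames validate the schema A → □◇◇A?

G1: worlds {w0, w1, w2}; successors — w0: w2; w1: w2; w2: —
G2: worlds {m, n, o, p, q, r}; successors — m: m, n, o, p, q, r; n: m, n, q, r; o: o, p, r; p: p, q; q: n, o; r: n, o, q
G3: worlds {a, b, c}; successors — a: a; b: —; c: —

The schema corresponds to a generalized confluence (Geach) condition: ∀x ∀z (xRz → ∃w (x = w ∧ zR²w)).
G1: fails — w0Rw2 but no w with w0=w and w2R²w.
G2: fails — mRo but no w with m=w and oR²w.
G3: ✓.

G3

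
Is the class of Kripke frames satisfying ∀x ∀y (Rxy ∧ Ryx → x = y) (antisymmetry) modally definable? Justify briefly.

Not modally definable

If a class were modally definable it would be closed under surjective bounded morphisms (Goldblatt–Thomason).
The 6-cycle (worlds 0,1,2,3,4,5 with 0→1→2→3→4→5→0) is antisymmetric. Sending even-indexed worlds to a and odd-indexed worlds to b is a surjective bounded morphism onto the two-world frame with a↔b, which is not antisymmetric.
Hence antisymmetry is not modally definable.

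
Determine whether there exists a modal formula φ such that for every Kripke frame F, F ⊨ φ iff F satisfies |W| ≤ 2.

No — not modally definable

Any modally definable frame class is closed under disjoint unions.
Any modal formula valid on each of 3 disjoint one-world frames is valid on their disjoint union (validity is preserved under disjoint unions). Each one-world frame has |W|=1≤2, but the union has |W|=3.
Hence having at most 2 worlds is not modally definable.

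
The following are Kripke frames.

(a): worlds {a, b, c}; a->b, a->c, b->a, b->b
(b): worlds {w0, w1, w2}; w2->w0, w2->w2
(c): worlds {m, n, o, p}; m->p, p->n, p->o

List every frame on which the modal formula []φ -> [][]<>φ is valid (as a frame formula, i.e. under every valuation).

none

Frame correspondent (Sahlqvist): forall x forall z (x R^2 z -> exists w (xRw & zRw)) — i.e. a generalized confluence (Geach) condition.
(a): fails — bR²c but no w with bRw and cRw.
(b): fails — w2R²w0 but no w with w2Rw and w0Rw.
(c): fails — mR²n but no w with mRw and nRw.
Valid on no frame.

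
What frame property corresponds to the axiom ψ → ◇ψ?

reflexivity: ∀x Rxx

Replacing ψ by ¬ψ and contraposing gives the equivalent schema □ψ → ψ.
Suppose □ψ→ψ is valid. At any x set V(ψ)={w : Rxw}. Then □ψ holds at x, so ψ holds at x, i.e. Rxx.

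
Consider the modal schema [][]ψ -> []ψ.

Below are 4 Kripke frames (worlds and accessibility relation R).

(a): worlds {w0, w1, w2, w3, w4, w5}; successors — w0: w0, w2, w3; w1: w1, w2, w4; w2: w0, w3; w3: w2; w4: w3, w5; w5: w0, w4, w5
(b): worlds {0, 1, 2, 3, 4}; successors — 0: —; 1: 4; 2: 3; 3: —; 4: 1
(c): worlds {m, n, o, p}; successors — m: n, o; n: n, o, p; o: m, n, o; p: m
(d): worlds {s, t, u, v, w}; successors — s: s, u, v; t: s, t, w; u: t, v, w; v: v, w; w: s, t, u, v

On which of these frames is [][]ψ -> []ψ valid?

(d)

The schema corresponds to density: forall x forall y (Rxy -> exists z (Rxz & Rzy)).
(a): fails — Rw3w2 but no z with Rw3z and Rzw2.
(b): fails — R23 but no z with R2z and Rz3.
(c): fails — Rpm but no z with Rpz and Rzm.
(d): holds.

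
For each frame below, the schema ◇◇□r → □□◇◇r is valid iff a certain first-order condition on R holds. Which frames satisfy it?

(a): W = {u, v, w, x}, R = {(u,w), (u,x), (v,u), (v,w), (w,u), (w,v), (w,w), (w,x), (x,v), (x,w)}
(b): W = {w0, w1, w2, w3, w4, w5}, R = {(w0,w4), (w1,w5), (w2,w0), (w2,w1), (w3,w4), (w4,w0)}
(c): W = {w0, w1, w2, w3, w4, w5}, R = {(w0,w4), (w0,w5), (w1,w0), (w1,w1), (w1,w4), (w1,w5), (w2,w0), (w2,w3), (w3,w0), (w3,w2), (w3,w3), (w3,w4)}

This is the axiom for a generalized confluence (Geach) condition; its first-order frame correspondent is ∀x ∀y ∀z ((xR²y ∧ xR²z) → ∃w (yRw ∧ zR²w)).
(a): holds.
(b): fails — w0R²w0, w0R²w0 but no w with w0Rw and w0R²w.
(c): fails — w1R²w0, w1R²w0 but no w with w0Rw and w0R²w.

(a)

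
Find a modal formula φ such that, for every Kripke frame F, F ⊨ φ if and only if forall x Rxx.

□s → s

The condition is reflexivity. The T schema □s → s defines it.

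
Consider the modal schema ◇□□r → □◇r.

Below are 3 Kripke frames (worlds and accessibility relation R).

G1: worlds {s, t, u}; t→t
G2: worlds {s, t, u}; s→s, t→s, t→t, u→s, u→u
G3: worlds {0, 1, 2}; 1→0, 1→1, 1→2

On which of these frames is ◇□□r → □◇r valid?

G1, G2

This is the axiom for a generalized confluence (Geach) condition; its first-order frame correspondent is ∀x ∀y ∀z ((xRy ∧ xRz) → ∃w (yR²w ∧ zRw)).
G1: satisfies the condition.
G2: satisfies the condition.
G3: fails — 1R0, 1R0 but no w with 0R²w and 0Rw.
Valid on: G1, G2.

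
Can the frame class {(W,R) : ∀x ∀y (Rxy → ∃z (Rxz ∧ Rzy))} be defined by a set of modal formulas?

Yes — defined by □□p → □p

Yes: it is density, defined by the C4 schema □□p → □p.
Suppose □□p→□p is valid. Take Rxy and set V(p)={w : xR²w}. Then □□p at x, so □p at x, so p at y, i.e. ∃z(Rxz∧Rzy).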